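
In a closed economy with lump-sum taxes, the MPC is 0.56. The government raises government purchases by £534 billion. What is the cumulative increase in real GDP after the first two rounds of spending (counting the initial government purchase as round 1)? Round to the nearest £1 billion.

£833 billion

Round 1 adds ΔG = £534 billion; each later round is MPC = 0.56 times the previous.
After 2 rounds: 534 + 299.04 = ΔG·(1 − c^2)/(1 − c) = 534 × (1 − 0.3136)/0.44 ≈ £833 billion.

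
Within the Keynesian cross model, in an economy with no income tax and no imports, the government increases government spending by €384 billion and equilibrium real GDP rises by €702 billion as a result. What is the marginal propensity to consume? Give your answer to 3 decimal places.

Implied spending multiplier k = ΔY/ΔG = 702/384 ≈ 1.8281.
Since k = 1/(1 − MPC), MPC = 1 − 1/k = 1 − ΔG/ΔY = 1 − 384/702 ≈ 0.453.

0.453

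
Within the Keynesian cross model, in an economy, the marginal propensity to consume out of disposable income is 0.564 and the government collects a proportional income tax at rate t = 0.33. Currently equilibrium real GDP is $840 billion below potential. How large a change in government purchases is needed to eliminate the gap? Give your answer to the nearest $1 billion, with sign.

Spending multiplier = 1/(1 − c(1−t)) = 1/(1 − 0.564×0.67) = 1/0.62212 ≈ 1.607.
Need ΔY = +$840 billion, so ΔG = ΔY/k = (+$840 billion) × 0.62212 ≈ +$523 billion.
The government should increase government purchases by $523 billion.

+$523 billion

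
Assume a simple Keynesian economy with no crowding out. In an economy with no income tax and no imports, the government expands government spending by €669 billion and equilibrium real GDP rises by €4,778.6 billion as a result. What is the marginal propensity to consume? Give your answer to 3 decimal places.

0.860

Implied spending multiplier k = ΔY/ΔG = 4,778.6/669 ≈ 7.1429.
Since k = 1/(1 − MPC), MPC = 1 − 1/k = 1 − ΔG/ΔY = 1 − 669/4,778.6 ≈ 0.860.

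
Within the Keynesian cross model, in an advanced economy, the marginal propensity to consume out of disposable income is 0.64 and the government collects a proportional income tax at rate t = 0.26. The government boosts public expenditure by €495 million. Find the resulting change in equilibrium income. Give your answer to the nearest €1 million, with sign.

Spending multiplier = 1/(1 − c(1−t)) = 1/(1 − 0.64×0.74) = 1/0.5264 ≈ 1.9.
ΔY = k × ΔG = (+€495 million) / 0.5264 ≈ +€940 million.

+€940 million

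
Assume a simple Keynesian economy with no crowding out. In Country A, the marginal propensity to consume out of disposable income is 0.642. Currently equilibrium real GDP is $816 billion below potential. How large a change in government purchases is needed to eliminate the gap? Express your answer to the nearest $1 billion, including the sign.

Spending multiplier = 1/(1 − MPC) = 1/(1 − 0.642) = 1/0.358 ≈ 2.793.
Need ΔY = +$816 billion, so ΔG = ΔY/k = (+$816 billion) × 0.358 ≈ +$292 billion.
The government should increase government purchases by $292 billion.

+$292 billion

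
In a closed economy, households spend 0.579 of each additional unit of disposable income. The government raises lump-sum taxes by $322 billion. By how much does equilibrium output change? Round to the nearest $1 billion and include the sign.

−$443 billion

A lump-sum tax change of +$322 billion shifts disposable income by −$322 billion; first-round consumption changes by −c × ΔT = −0.579 × (+$322 billion) = −$186.438 billion.
Expenditure multiplier = 1/(1 − MPC) = 1/(1 − 0.579) = 1/0.421 ≈ 2.375.
The tax multiplier is −c × k ≈ −1.375, so ΔY = k × (−c·ΔT) = (−$186.438 billion) / 0.421 ≈ −$443 billion.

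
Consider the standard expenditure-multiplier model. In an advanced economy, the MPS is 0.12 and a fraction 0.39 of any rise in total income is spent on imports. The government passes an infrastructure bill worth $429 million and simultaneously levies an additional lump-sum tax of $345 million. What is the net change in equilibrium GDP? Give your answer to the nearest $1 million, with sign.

MPC = 1 − MPS = 1 − 0.12 = 0.88.
Expenditure multiplier = 1/(1 − c + m) = 1/(1 − 0.88 + 0.39) = 1/0.51 ≈ 1.961.
ΔG contributes k·ΔG = (+$429 million) / 0.51 ≈ +$841.2 million.
ΔT of +$345 million changes first-round spending by −c·ΔT = −$303.6 million, contributing k·(−c·ΔT) = (−$303.6 million) / 0.51 ≈ −$595.3 million.
Net ΔY = k(ΔG − c·ΔT) = (+$125.4 million) / 0.51 ≈ +$246 million.

+$246 million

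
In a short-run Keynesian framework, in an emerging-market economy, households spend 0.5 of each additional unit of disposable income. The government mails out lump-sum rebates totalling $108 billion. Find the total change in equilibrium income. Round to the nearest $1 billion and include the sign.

A lump-sum tax change of −$108 billion shifts disposable income by +$108 billion; first-round consumption changes by −c × ΔT = −0.5 × (−$108 billion) = +$54 billion.
Expenditure multiplier = 1/(1 − MPC) = 1/(1 − 0.5) = 1/0.5 = 2.
The tax multiplier is −c × k = −1, so ΔY = k × (−c·ΔT) = (+$54 billion) / 0.5 = +$108 billion.

+$108 billion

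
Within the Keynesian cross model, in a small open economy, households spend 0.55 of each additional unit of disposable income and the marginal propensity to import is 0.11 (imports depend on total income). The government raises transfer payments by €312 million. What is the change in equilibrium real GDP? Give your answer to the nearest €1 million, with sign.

The transfer change shifts disposable income by +€312 million, so first-round consumption changes by c·ΔTR = 0.55 × (+€312 million) = +€171.6 million.
Expenditure multiplier = 1/(1 − c + m) = 1/(1 − 0.55 + 0.11) = 1/0.56 ≈ 1.786.
The transfer multiplier is c × k ≈ 0.982, so ΔY = k × (c·ΔTR) = (+€171.6 million) / 0.56 ≈ +€306 million.

+€306 million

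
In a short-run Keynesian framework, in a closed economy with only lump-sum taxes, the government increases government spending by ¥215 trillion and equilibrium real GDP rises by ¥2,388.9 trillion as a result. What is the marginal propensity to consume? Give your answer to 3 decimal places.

Implied spending multiplier k = ΔY/ΔG = 2,388.9/215 ≈ 11.1112.
Since k = 1/(1 − MPC), MPC = 1 − 1/k = 1 − ΔG/ΔY = 1 − 215/2,388.9 ≈ 0.910.

0.910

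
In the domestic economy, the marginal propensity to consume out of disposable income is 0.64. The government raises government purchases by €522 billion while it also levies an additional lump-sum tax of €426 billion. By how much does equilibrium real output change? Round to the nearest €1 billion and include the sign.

+€693 billion

Expenditure multiplier = 1/(1 − MPC) = 1/(1 − 0.64) = 1/0.36 ≈ 2.778.
ΔG contributes k·ΔG = (+€522 billion) / 0.36 = +€1,450 billion.
ΔT of +€426 billion changes first-round spending by −c·ΔT = −€272.64 billion, contributing k·(−c·ΔT) = (−€272.64 billion) / 0.36 ≈ −€757.3 billion.
Net ΔY = k(ΔG − c·ΔT) = (+€249.36 billion) / 0.36 ≈ +€693 billion.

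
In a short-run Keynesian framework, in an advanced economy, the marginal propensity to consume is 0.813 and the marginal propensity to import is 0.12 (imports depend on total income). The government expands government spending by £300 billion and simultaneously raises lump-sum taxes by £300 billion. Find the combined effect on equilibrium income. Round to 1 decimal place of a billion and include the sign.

+£182.7 billion

Expenditure multiplier = 1/(1 − c + m) = 1/(1 − 0.813 + 0.12) = 1/0.307 ≈ 3.257.
ΔG contributes k·ΔG = (+£300 billion) / 0.307 ≈ +£977.2 billion.
ΔT of +£300 billion changes first-round spending by −c·ΔT = −£243.9 billion, contributing k·(−c·ΔT) = (−£243.9 billion) / 0.307 ≈ −£794.5 billion.
Net ΔY = k(ΔG − c·ΔT) = (+£56.1 billion) / 0.307 ≈ +£182.7 billion.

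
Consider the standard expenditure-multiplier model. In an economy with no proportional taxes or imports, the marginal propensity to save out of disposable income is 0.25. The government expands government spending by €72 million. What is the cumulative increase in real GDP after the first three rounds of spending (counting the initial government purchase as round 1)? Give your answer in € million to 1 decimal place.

€166.5 million

MPC = 1 − MPS = 1 − 0.25 = 0.75.
Round 1 adds ΔG = €72 million; each later round is MPC = 0.75 times the previous.
After 3 rounds: 72 + 54 + 40.5 = ΔG·(1 − c^3)/(1 − c) = 72 × (1 − 0.421875)/0.25 = €166.5 million.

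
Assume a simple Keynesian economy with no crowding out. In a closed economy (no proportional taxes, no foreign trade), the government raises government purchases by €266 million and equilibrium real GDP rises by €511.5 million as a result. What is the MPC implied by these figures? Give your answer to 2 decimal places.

0.48

Implied spending multiplier k = ΔY/ΔG = 511.5/266 ≈ 1.9229.
Since k = 1/(1 − MPC), MPC = 1 − 1/k = 1 − ΔG/ΔY = 1 − 266/511.5 ≈ 0.48.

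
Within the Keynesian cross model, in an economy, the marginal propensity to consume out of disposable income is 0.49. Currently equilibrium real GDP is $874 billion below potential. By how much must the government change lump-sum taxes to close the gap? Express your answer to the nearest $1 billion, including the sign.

Spending multiplier = 1/(1 − MPC) = 1/(1 − 0.49) = 1/0.51 ≈ 1.961.
Tax multiplier = −c·k = −0.49/0.51 ≈ −0.961. Need ΔY = +$874 billion, so ΔT = ΔY/(−c·k) = −(+$874 billion) × 0.51 / 0.49 ≈ −$910 billion.
The government should cut lump-sum taxes by $910 billion.

−$910 billion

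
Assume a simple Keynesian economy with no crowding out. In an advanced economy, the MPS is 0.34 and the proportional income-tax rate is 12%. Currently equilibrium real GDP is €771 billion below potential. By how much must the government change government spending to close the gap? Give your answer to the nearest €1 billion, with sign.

+€323 billion

MPC = 1 − MPS = 1 − 0.34 = 0.66.
Spending multiplier = 1/(1 − c(1−t)) = 1/(1 − 0.66×0.88) = 1/0.4192 ≈ 2.385.
Need ΔY = +€771 billion, so ΔG = ΔY/k = (+€771 billion) × 0.4192 ≈ +€323 billion.
The government should increase government spending by €323 billion.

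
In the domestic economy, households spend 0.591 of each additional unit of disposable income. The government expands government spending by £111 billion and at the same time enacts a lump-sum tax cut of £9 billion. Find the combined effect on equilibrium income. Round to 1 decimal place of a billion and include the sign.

+£284.4 billion

Expenditure multiplier = 1/(1 − MPC) = 1/(1 − 0.591) = 1/0.409 ≈ 2.445.
ΔG contributes k·ΔG = (+£111 billion) / 0.409 ≈ +£271.4 billion.
ΔT of −£9 billion changes first-round spending by −c·ΔT = +£5.319 billion, contributing k·(−c·ΔT) = (+£5.319 billion) / 0.409 ≈ +£13 billion.
Net ΔY = k(ΔG − c·ΔT) = (+£116.319 billion) / 0.409 ≈ +£284.4 billion.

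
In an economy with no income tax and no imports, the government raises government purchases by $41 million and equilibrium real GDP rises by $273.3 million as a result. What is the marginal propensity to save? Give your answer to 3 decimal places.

0.150

Implied spending multiplier k = ΔY/ΔG = 273.3/41 ≈ 6.6659.
Since k = 1/(1 − MPC), MPC = 1 − 1/k = 1 − ΔG/ΔY = 1 − 41/273.3 ≈ 0.850.
MPS = 1 − MPC = 0.150.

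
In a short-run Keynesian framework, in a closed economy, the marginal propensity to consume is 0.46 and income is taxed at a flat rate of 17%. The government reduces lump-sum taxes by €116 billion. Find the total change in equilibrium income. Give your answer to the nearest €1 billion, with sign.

+€86 billion

A lump-sum tax change of −€116 billion shifts disposable income by +€116 billion; first-round consumption changes by −c × ΔT = −0.46 × (−€116 billion) = +€53.36 billion.
Expenditure multiplier = 1/(1 − c(1−t)) = 1/(1 − 0.46×0.83) = 1/0.6182 ≈ 1.618.
The tax multiplier is −c × k ≈ −0.744, so ΔY = k × (−c·ΔT) = (+€53.36 billion) / 0.6182 ≈ +€86 billion.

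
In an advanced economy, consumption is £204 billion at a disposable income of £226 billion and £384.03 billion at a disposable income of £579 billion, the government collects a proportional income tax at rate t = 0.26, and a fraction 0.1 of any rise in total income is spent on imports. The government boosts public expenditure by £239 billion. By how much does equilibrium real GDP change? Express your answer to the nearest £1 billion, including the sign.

MPC = ΔC/ΔYd = (384.03 − 204)/(579 − 226) = 180.03/353 = 0.51.
Expenditure multiplier = 1/(1 − c(1−t) + m) = 1/(1 − 0.51×0.74 + 0.1) = 1/0.7226 ≈ 1.384.
ΔY = k × ΔG = (+£239 billion) / 0.7226 ≈ +£331 billion.

+£331 billion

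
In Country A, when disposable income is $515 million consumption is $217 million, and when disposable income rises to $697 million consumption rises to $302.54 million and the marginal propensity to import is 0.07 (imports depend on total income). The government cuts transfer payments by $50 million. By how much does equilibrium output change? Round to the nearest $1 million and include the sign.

MPC = ΔC/ΔYd = (302.54 − 217)/(697 − 515) = 85.54/182 = 0.47.
The transfer change shifts disposable income by −$50 million, so first-round consumption changes by c·ΔTR = 0.47 × (−$50 million) = −$23.5 million.
Expenditure multiplier = 1/(1 − c + m) = 1/(1 − 0.47 + 0.07) = 1/0.6 ≈ 1.667.
The transfer multiplier is c × k ≈ 0.783, so ΔY = k × (c·ΔTR) = (−$23.5 million) / 0.6 ≈ −$39 million.

−$39 million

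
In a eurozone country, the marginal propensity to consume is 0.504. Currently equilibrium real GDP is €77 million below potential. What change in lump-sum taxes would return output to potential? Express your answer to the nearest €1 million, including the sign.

Spending multiplier = 1/(1 − MPC) = 1/(1 − 0.504) = 1/0.496 ≈ 2.016.
Tax multiplier = −c·k = −0.504/0.496 ≈ −1.016. Need ΔY = +€77 million, so ΔT = ΔY/(−c·k) = −(+€77 million) × 0.496 / 0.504 ≈ −€76 million.
The government should cut lump-sum taxes by €76 million.

−€76 million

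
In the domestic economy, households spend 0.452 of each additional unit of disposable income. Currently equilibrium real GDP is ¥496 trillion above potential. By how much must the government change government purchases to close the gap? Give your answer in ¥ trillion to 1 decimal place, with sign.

−¥271.8 trillion

Spending multiplier = 1/(1 − MPC) = 1/(1 − 0.452) = 1/0.548 ≈ 1.825.
Need ΔY = −¥496 trillion, so ΔG = ΔY/k = (−¥496 trillion) × 0.548 ≈ −¥271.8 trillion.
The government should cut government purchases by ¥271.8 trillion.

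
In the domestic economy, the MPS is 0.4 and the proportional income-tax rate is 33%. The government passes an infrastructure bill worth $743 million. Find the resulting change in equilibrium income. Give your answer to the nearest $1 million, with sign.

+$1,242 million

MPC = 1 − MPS = 1 − 0.4 = 0.6.
Expenditure multiplier = 1/(1 − c(1−t)) = 1/(1 − 0.6×0.67) = 1/0.598 ≈ 1.672.
ΔY = k × ΔG = (+$743 million) / 0.598 ≈ +$1,242 million.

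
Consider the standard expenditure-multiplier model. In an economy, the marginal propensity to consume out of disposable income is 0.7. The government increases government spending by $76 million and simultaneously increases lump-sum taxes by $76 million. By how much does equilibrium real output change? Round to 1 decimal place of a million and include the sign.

Expenditure multiplier = 1/(1 − MPC) = 1/(1 − 0.7) = 1/0.3 ≈ 3.333.
ΔG contributes k·ΔG = (+$76 million) / 0.3 ≈ +$253.3 million.
ΔT of +$76 million changes first-round spending by −c·ΔT = −$53.2 million, contributing k·(−c·ΔT) = (−$53.2 million) / 0.3 ≈ −$177.3 million.
With ΔG = ΔT and no other leakages, the balanced-budget multiplier is 1, so ΔY = ΔG = +$76 million.

+$76.0 million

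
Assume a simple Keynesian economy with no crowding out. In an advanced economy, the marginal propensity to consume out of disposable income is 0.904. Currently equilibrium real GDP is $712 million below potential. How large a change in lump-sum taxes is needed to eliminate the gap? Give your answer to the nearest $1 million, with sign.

−$76 million

Spending multiplier = 1/(1 − MPC) = 1/(1 − 0.904) = 1/0.096 ≈ 10.417.
Tax multiplier = −c·k = −0.904/0.096 ≈ −9.417. Need ΔY = +$712 million, so ΔT = ΔY/(−c·k) = −(+$712 million) × 0.096 / 0.904 ≈ −$76 million.
The government should cut lump-sum taxes by $76 million.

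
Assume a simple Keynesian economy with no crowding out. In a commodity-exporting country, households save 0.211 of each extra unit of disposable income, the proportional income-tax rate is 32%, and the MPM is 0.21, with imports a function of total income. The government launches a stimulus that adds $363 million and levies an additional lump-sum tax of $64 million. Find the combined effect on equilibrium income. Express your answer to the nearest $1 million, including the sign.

MPC = 1 − MPS = 1 − 0.211 = 0.789.
Expenditure multiplier = 1/(1 − c(1−t) + m) = 1/(1 − 0.789×0.68 + 0.21) = 1/0.67348 ≈ 1.485.
ΔG contributes k·ΔG = (+$363 million) / 0.67348 ≈ +$539 million.
ΔT of +$64 million changes first-round spending by −c·ΔT = −$50.496 million, contributing k·(−c·ΔT) = (−$50.496 million) / 0.67348 ≈ −$75 million.
Net ΔY = k(ΔG − c·ΔT) = (+$312.504 million) / 0.67348 ≈ +$464 million.

+$464 million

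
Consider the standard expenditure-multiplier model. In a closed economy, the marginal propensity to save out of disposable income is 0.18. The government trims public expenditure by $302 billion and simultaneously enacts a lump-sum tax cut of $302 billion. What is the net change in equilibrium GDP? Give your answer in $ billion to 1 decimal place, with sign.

MPC = 1 − MPS = 1 − 0.18 = 0.82.
Expenditure multiplier = 1/(1 − MPC) = 1/(1 − 0.82) = 1/0.18 ≈ 5.556.
ΔG contributes k·ΔG = (−$302 billion) / 0.18 ≈ −$1,677.8 billion.
ΔT of −$302 billion changes first-round spending by −c·ΔT = +$247.64 billion, contributing k·(−c·ΔT) = (+$247.64 billion) / 0.18 ≈ +$1,375.8 billion.
With ΔG = ΔT and no other leakages, the balanced-budget multiplier is 1, so ΔY = ΔG = −$302 billion.

−$302.0 billion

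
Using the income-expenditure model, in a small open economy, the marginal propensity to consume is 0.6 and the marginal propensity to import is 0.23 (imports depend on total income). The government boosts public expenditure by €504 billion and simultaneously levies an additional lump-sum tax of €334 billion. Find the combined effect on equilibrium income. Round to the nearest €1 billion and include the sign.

Expenditure multiplier = 1/(1 − c + m) = 1/(1 − 0.6 + 0.23) = 1/0.63 ≈ 1.587.
ΔG contributes k·ΔG = (+€504 billion) / 0.63 = +€800 billion.
ΔT of +€334 billion changes first-round spending by −c·ΔT = −€200.4 billion, contributing k·(−c·ΔT) = (−€200.4 billion) / 0.63 ≈ −€318.1 billion.
Net ΔY = k(ΔG − c·ΔT) = (+€303.6 billion) / 0.63 ≈ +€482 billion.

+€482 billion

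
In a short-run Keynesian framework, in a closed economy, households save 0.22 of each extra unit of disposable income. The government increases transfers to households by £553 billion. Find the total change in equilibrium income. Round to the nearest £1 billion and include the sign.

MPC = 1 − MPS = 1 − 0.22 = 0.78.
The transfer change shifts disposable income by +£553 billion, so first-round consumption changes by c·ΔTR = 0.78 × (+£553 billion) = +£431.34 billion.
Expenditure multiplier = 1/(1 − MPC) = 1/(1 − 0.78) = 1/0.22 ≈ 4.545.
The transfer multiplier is c × k ≈ 3.545, so ΔY = k × (c·ΔTR) = (+£431.34 billion) / 0.22 ≈ +£1,961 billion.

+£1,961 billion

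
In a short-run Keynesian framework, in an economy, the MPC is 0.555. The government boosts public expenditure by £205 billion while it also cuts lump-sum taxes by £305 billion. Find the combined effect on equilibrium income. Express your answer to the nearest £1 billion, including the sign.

Expenditure multiplier = 1/(1 − MPC) = 1/(1 − 0.555) = 1/0.445 ≈ 2.247.
ΔG contributes k·ΔG = (+£205 billion) / 0.445 ≈ +£460.7 billion.
ΔT of −£305 billion changes first-round spending by −c·ΔT = +£169.275 billion, contributing k·(−c·ΔT) = (+£169.275 billion) / 0.445 ≈ +£380.4 billion.
Net ΔY = k(ΔG − c·ΔT) = (+£374.275 billion) / 0.445 ≈ +£841 billion.

+£841 billion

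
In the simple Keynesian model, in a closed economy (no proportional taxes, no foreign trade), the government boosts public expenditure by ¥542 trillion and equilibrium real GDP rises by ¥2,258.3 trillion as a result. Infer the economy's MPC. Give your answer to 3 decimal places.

0.760

Implied spending multiplier k = ΔY/ΔG = 2,258.3/542 ≈ 4.1666.
Since k = 1/(1 − MPC), MPC = 1 − 1/k = 1 − ΔG/ΔY = 1 − 542/2,258.3 ≈ 0.760.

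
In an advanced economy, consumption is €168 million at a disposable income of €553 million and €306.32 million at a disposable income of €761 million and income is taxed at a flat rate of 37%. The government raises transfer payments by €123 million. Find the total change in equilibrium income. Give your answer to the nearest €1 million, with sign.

+€141 million

MPC = ΔC/ΔYd = (306.32 − 168)/(761 − 553) = 138.32/208 = 0.665.
The transfer change shifts disposable income by +€123 million, so first-round consumption changes by c·ΔTR = 0.665 × (+€123 million) = +€81.795 million.
Expenditure multiplier = 1/(1 − c(1−t)) = 1/(1 − 0.665×0.63) = 1/0.58105 ≈ 1.721.
The transfer multiplier is c × k ≈ 1.144, so ΔY = k × (c·ΔTR) = (+€81.795 million) / 0.58105 ≈ +€141 million.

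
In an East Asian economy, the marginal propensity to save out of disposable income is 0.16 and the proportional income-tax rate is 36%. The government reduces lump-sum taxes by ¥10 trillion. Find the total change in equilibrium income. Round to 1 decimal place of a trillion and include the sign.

+¥18.2 trillion

MPC = 1 − MPS = 1 − 0.16 = 0.84.
A lump-sum tax change of −¥10 trillion shifts disposable income by +¥10 trillion; first-round consumption changes by −c × ΔT = −0.84 × (−¥10 trillion) = +¥8.4 trillion.
Expenditure multiplier = 1/(1 − c(1−t)) = 1/(1 − 0.84×0.64) = 1/0.4624 ≈ 2.163.
The tax multiplier is −c × k ≈ −1.817, so ΔY = k × (−c·ΔT) = (+¥8.4 trillion) / 0.4624 ≈ +¥18.2 trillion.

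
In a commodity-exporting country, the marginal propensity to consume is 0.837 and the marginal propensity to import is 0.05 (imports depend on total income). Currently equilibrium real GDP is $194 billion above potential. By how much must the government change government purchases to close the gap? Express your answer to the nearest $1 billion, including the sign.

−$41 billion

Spending multiplier = 1/(1 − c + m) = 1/(1 − 0.837 + 0.05) = 1/0.213 ≈ 4.695.
Need ΔY = −$194 billion, so ΔG = ΔY/k = (−$194 billion) × 0.213 ≈ −$41 billion.
The government should cut government purchases by $41 billion.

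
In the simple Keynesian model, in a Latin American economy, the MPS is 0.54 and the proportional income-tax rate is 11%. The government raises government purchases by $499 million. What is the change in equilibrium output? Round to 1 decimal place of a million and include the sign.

+$844.9 million

MPC = 1 − MPS = 1 − 0.54 = 0.46.
Spending multiplier = 1/(1 − c(1−t)) = 1/(1 − 0.46×0.89) = 1/0.5906 ≈ 1.693.
ΔY = k × ΔG = (+$499 million) / 0.5906 ≈ +$844.9 million.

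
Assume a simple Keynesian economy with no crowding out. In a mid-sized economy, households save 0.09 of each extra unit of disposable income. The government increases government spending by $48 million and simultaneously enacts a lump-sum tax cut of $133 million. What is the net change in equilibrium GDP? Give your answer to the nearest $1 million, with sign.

MPC = 1 − MPS = 1 − 0.09 = 0.91.
Expenditure multiplier = 1/(1 − MPC) = 1/(1 − 0.91) = 1/0.09 ≈ 11.111.
ΔG contributes k·ΔG = (+$48 million) / 0.09 ≈ +$533.3 million.
ΔT of −$133 million changes first-round spending by −c·ΔT = +$121.03 million, contributing k·(−c·ΔT) = (+$121.03 million) / 0.09 ≈ +$1,344.8 million.
Net ΔY = k(ΔG − c·ΔT) = (+$169.03 million) / 0.09 ≈ +$1,878 million.

+$1,878 million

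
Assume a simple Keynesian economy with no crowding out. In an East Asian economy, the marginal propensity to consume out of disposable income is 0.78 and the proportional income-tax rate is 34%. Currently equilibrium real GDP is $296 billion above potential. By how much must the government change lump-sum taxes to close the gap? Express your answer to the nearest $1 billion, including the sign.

Spending multiplier = 1/(1 − c(1−t)) = 1/(1 − 0.78×0.66) = 1/0.4852 ≈ 2.061.
Tax multiplier = −c·k = −0.78/0.4852 ≈ −1.608. Need ΔY = −$296 billion, so ΔT = ΔY/(−c·k) = −(−$296 billion) × 0.4852 / 0.78 ≈ +$184 billion.
The government should raise lump-sum taxes by $184 billion.

+$184 billion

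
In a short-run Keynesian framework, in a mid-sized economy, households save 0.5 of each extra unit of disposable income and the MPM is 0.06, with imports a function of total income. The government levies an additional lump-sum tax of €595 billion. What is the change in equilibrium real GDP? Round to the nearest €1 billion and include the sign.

−€531 billion

MPC = 1 − MPS = 1 − 0.5 = 0.5.
A lump-sum tax change of +€595 billion shifts disposable income by −€595 billion; first-round consumption changes by −c × ΔT = −0.5 × (+€595 billion) = −€297.5 billion.
Expenditure multiplier = 1/(1 − c + m) = 1/(1 − 0.5 + 0.06) = 1/0.56 ≈ 1.786.
The tax multiplier is −c × k ≈ −0.893, so ΔY = k × (−c·ΔT) = (−€297.5 billion) / 0.56 ≈ −€531 billion.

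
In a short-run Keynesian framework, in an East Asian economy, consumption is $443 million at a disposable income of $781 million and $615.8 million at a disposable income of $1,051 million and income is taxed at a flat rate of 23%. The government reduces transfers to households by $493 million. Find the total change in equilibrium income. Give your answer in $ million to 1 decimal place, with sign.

MPC = ΔC/ΔYd = (615.8 − 443)/(1,051 − 781) = 172.8/270 = 0.64.
The transfer change shifts disposable income by −$493 million, so first-round consumption changes by c·ΔTR = 0.64 × (−$493 million) = −$315.52 million.
Expenditure multiplier = 1/(1 − c(1−t)) = 1/(1 − 0.64×0.77) = 1/0.5072 ≈ 1.972.
The transfer multiplier is c × k ≈ 1.262, so ΔY = k × (c·ΔTR) = (−$315.52 million) / 0.5072 ≈ −$622.1 million.

−$622.1 million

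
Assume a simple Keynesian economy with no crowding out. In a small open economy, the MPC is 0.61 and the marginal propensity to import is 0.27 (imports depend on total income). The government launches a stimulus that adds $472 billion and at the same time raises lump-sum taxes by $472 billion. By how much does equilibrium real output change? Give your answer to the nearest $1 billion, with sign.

Expenditure multiplier = 1/(1 − c + m) = 1/(1 − 0.61 + 0.27) = 1/0.66 ≈ 1.515.
ΔG contributes k·ΔG = (+$472 billion) / 0.66 ≈ +$715.2 billion.
ΔT of +$472 billion changes first-round spending by −c·ΔT = −$287.92 billion, contributing k·(−c·ΔT) = (−$287.92 billion) / 0.66 ≈ −$436.2 billion.
Net ΔY = k(ΔG − c·ΔT) = (+$184.08 billion) / 0.66 ≈ +$279 billion.

+$279 billion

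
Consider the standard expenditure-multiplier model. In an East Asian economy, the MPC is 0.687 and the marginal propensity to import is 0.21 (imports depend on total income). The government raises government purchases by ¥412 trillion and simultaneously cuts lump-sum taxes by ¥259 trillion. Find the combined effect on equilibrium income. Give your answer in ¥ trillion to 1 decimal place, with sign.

+¥1,128.0 trillion

Expenditure multiplier = 1/(1 − c + m) = 1/(1 − 0.687 + 0.21) = 1/0.523 ≈ 1.912.
ΔG contributes k·ΔG = (+¥412 trillion) / 0.523 ≈ +¥787.8 trillion.
ΔT of −¥259 trillion changes first-round spending by −c·ΔT = +¥177.933 trillion, contributing k·(−c·ΔT) = (+¥177.933 trillion) / 0.523 ≈ +¥340.2 trillion.
Net ΔY = k(ΔG − c·ΔT) = (+¥589.933 trillion) / 0.523 ≈ +¥1,128 trillion.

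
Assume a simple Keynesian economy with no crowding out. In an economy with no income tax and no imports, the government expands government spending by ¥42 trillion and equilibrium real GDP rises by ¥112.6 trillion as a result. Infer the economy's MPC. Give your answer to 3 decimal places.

Implied spending multiplier k = ΔY/ΔG = 112.6/42 ≈ 2.681.
Since k = 1/(1 − MPC), MPC = 1 − 1/k = 1 − ΔG/ΔY = 1 − 42/112.6 ≈ 0.627.

0.627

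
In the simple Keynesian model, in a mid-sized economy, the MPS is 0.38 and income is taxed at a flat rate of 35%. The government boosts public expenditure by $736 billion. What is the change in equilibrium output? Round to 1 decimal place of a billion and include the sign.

MPC = 1 − MPS = 1 − 0.38 = 0.62.
Expenditure multiplier = 1/(1 − c(1−t)) = 1/(1 − 0.62×0.65) = 1/0.597 ≈ 1.675.
ΔY = k × ΔG = (+$736 billion) / 0.597 ≈ +$1,232.8 billion.

+$1,232.8 billion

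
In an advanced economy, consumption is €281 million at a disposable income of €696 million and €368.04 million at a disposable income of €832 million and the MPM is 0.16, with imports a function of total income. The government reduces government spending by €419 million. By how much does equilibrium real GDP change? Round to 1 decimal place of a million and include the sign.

−€805.8 million

MPC = ΔC/ΔYd = (368.04 − 281)/(832 − 696) = 87.04/136 = 0.64.
Expenditure multiplier = 1/(1 − c + m) = 1/(1 − 0.64 + 0.16) = 1/0.52 ≈ 1.923.
ΔY = k × ΔG = (−€419 million) / 0.52 ≈ −€805.8 million.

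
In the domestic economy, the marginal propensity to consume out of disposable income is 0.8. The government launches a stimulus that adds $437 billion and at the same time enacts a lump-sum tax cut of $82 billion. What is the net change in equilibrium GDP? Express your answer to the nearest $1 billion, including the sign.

Expenditure multiplier = 1/(1 − MPC) = 1/(1 − 0.8) = 1/0.2 = 5.
ΔG contributes k·ΔG = (+$437 billion) / 0.2 = +$2,185 billion.
ΔT of −$82 billion changes first-round spending by −c·ΔT = +$65.6 billion, contributing k·(−c·ΔT) = (+$65.6 billion) / 0.2 = +$328 billion.
Net ΔY = k(ΔG − c·ΔT) = (+$502.6 billion) / 0.2 = +$2,513 billion.

+$2,513 billion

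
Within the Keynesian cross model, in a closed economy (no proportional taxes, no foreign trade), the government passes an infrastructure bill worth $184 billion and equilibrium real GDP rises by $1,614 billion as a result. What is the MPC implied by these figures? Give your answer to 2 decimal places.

Implied spending multiplier k = ΔY/ΔG = 1,614/184 ≈ 8.7717.
Since k = 1/(1 − MPC), MPC = 1 − 1/k = 1 − ΔG/ΔY = 1 − 184/1,614 ≈ 0.89.

0.89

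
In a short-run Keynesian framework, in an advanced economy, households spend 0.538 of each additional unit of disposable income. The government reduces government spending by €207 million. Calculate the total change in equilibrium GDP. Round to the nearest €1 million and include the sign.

−€448 million

Spending multiplier = 1/(1 − MPC) = 1/(1 − 0.538) = 1/0.462 ≈ 2.165.
ΔY = k × ΔG = (−€207 million) / 0.462 ≈ −€448 million.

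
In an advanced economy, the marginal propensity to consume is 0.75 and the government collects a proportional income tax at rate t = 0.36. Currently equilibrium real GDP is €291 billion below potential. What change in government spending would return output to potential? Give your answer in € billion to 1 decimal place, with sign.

+€151.3 billion

Spending multiplier = 1/(1 − c(1−t)) = 1/(1 − 0.75×0.64) = 1/0.52 ≈ 1.923.
Need ΔY = +€291 billion, so ΔG = ΔY/k = (+€291 billion) × 0.52 ≈ +€151.3 billion.
The government should increase government spending by €151.3 billion.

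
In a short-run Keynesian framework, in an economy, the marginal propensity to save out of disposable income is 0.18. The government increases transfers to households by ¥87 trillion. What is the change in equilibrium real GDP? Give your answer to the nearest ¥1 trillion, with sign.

MPC = 1 − MPS = 1 − 0.18 = 0.82.
The transfer change shifts disposable income by +¥87 trillion, so first-round consumption changes by c·ΔTR = 0.82 × (+¥87 trillion) = +¥71.34 trillion.
Expenditure multiplier = 1/(1 − MPC) = 1/(1 − 0.82) = 1/0.18 ≈ 5.556.
The transfer multiplier is c × k ≈ 4.556, so ΔY = k × (c·ΔTR) = (+¥71.34 trillion) / 0.18 ≈ +¥396 trillion.

+¥396 trillion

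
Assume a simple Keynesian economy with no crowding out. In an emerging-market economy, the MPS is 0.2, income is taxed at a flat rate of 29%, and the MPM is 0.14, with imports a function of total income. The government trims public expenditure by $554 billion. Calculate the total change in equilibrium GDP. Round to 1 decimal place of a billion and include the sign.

MPC = 1 − MPS = 1 − 0.2 = 0.8.
Government-spending multiplier = 1/(1 − c(1−t) + m) = 1/(1 − 0.8×0.71 + 0.14) = 1/0.572 ≈ 1.748.
ΔY = k × ΔG = (−$554 billion) / 0.572 ≈ −$968.5 billion.

−$968.5 billion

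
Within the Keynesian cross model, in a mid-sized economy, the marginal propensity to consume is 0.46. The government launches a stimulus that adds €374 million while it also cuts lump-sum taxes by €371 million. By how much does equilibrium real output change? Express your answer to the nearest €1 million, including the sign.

+€1,009 million

Expenditure multiplier = 1/(1 − MPC) = 1/(1 − 0.46) = 1/0.54 ≈ 1.852.
ΔG contributes k·ΔG = (+€374 million) / 0.54 ≈ +€692.6 million.
ΔT of −€371 million changes first-round spending by −c·ΔT = +€170.66 million, contributing k·(−c·ΔT) = (+€170.66 million) / 0.54 ≈ +€316 million.
Net ΔY = k(ΔG − c·ΔT) = (+€544.66 million) / 0.54 ≈ +€1,009 million.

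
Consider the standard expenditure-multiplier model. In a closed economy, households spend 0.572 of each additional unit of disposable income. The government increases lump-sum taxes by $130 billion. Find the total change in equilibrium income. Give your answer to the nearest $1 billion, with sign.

−$174 billion

A lump-sum tax change of +$130 billion shifts disposable income by −$130 billion; first-round consumption changes by −c × ΔT = −0.572 × (+$130 billion) = −$74.36 billion.
Expenditure multiplier = 1/(1 − MPC) = 1/(1 − 0.572) = 1/0.428 ≈ 2.336.
The tax multiplier is −c × k ≈ −1.336, so ΔY = k × (−c·ΔT) = (−$74.36 billion) / 0.428 ≈ −$174 billion.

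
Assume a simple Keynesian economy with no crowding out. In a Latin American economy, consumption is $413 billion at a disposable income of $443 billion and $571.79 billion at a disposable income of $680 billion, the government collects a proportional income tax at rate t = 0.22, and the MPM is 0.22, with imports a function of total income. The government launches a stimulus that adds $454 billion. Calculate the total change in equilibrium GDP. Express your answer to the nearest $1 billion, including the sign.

MPC = ΔC/ΔYd = (571.79 − 413)/(680 − 443) = 158.79/237 = 0.67.
Government-spending multiplier = 1/(1 − c(1−t) + m) = 1/(1 − 0.67×0.78 + 0.22) = 1/0.6974 ≈ 1.434.
ΔY = k × ΔG = (+$454 billion) / 0.6974 ≈ +$651 billion.

+$651 billion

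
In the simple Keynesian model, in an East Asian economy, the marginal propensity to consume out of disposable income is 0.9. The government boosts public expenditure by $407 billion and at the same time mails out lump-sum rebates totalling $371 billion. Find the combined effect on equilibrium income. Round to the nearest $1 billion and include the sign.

+$7,409 billion

Expenditure multiplier = 1/(1 − MPC) = 1/(1 − 0.9) = 1/0.1 = 10.
ΔG contributes k·ΔG = (+$407 billion) / 0.1 = +$4,070 billion.
ΔT of −$371 billion changes first-round spending by −c·ΔT = +$333.9 billion, contributing k·(−c·ΔT) = (+$333.9 billion) / 0.1 = +$3,339 billion.
Net ΔY = k(ΔG − c·ΔT) = (+$740.9 billion) / 0.1 = +$7,409 billion.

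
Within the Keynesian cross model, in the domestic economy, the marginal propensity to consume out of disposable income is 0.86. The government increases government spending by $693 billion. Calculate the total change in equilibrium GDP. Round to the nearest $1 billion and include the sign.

+$4,950 billion

Government-spending multiplier = 1/(1 − MPC) = 1/(1 − 0.86) = 1/0.14 ≈ 7.143.
ΔY = k × ΔG = (+$693 billion) / 0.14 = +$4,950 billion.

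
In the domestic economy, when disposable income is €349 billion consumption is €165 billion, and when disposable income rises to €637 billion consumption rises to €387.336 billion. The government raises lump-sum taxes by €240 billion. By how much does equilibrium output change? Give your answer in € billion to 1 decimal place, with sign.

−€812.6 billion

MPC = ΔC/ΔYd = (387.336 − 165)/(637 − 349) = 222.336/288 = 0.772.
A lump-sum tax change of +€240 billion shifts disposable income by −€240 billion; first-round consumption changes by −c × ΔT = −0.772 × (+€240 billion) = −€185.28 billion.
Expenditure multiplier = 1/(1 − MPC) = 1/(1 − 0.772) = 1/0.228 ≈ 4.386.
The tax multiplier is −c × k ≈ −3.386, so ΔY = k × (−c·ΔT) = (−€185.28 billion) / 0.228 ≈ −€812.6 billion.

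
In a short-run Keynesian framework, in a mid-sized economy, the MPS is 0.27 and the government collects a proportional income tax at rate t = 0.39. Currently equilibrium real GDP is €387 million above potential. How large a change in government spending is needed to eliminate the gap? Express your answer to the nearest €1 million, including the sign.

MPC = 1 − MPS = 1 − 0.27 = 0.73.
Spending multiplier = 1/(1 − c(1−t)) = 1/(1 − 0.73×0.61) = 1/0.5547 ≈ 1.803.
Need ΔY = −€387 million, so ΔG = ΔY/k = (−€387 million) × 0.5547 ≈ −€215 million.
The government should cut government spending by €215 million.

−€215 million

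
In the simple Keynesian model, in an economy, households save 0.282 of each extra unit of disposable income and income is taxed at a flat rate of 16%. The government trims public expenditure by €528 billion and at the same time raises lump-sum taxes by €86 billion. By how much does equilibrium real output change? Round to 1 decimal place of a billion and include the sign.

MPC = 1 − MPS = 1 − 0.282 = 0.718.
Expenditure multiplier = 1/(1 − c(1−t)) = 1/(1 − 0.718×0.84) = 1/0.39688 ≈ 2.52.
ΔG contributes k·ΔG = (−€528 billion) / 0.39688 ≈ −€1,330.4 billion.
ΔT of +€86 billion changes first-round spending by −c·ΔT = −€61.748 billion, contributing k·(−c·ΔT) = (−€61.748 billion) / 0.39688 ≈ −€155.6 billion.
Net ΔY = k(ΔG − c·ΔT) = (−€589.748 billion) / 0.39688 ≈ −€1,486 billion.

−€1,486.0 billion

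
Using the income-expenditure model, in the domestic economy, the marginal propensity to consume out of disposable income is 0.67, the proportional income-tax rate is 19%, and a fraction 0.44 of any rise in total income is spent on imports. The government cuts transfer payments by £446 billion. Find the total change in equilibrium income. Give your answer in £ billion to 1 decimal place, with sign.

−£333.0 billion

The transfer change shifts disposable income by −£446 billion, so first-round consumption changes by c·ΔTR = 0.67 × (−£446 billion) = −£298.82 billion.
Expenditure multiplier = 1/(1 − c(1−t) + m) = 1/(1 − 0.67×0.81 + 0.44) = 1/0.8973 ≈ 1.114.
The transfer multiplier is c × k ≈ 0.747, so ΔY = k × (c·ΔTR) = (−£298.82 billion) / 0.8973 ≈ −£333 billion.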